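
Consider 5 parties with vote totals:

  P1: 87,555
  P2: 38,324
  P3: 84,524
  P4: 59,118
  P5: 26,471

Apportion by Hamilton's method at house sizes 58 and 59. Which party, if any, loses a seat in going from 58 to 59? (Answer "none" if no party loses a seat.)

At 58 seats: P1 17, P2 7, P3 17, P4 12, P5 5.
At 59 seats: P1 17, P2 8, P3 17, P4 12, P5 5.
No party's allocation decreased.

none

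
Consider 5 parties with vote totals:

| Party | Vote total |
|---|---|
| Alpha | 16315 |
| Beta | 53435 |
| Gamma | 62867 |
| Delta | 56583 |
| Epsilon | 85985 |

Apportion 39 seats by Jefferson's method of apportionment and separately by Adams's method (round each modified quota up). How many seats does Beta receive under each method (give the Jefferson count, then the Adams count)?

Jefferson: Alpha 2, Beta 8, Gamma 9, Delta 8, Epsilon 12.
Adams: Alpha 3, Beta 7, Gamma 9, Delta 8, Epsilon 12.
Beta gets 8 under Jefferson and 7 under Adams.

8 and 7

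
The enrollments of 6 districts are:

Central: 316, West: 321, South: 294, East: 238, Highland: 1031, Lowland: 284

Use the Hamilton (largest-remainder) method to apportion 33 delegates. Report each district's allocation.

Central 4, West 4, South 4, East 3, Highland 14, Lowland 4

Total 2484; standard divisor 2484/33 ≈ 75.273.
Standard quotas: Central 4.198, West 4.264, South 3.906, East 3.162, Highland 13.697, Lowland 3.773.
Lower quotas: Central 4, West 4, South 3, East 3, Highland 13, Lowland 3 (sum 30, leaving 3 seats).
Remainders in descending order: South 0.906, Lowland 0.773, Highland 0.697, West 0.264, Central 0.198, East 0.162.
Largest remainders: South, Lowland, Highland receive the extra seats.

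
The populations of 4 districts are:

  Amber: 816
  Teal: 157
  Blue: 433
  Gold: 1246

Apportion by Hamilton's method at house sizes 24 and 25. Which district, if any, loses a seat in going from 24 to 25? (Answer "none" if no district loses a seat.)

At 24 seats: Amber 7, Teal 2, Blue 4, Gold 11.
At 25 seats: Amber 8, Teal 1, Blue 4, Gold 12.
Teal drops from 2 to 1.

Teal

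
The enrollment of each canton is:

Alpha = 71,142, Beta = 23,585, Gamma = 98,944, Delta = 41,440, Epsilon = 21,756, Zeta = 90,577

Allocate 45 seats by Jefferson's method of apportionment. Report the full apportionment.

Alpha 9, Beta 3, Gamma 13, Delta 5, Epsilon 3, Zeta 12

Standard divisor 347444/45 ≈ 7720.978; standard quotas: Alpha 9.214, Beta 3.055, Gamma 12.815, Delta 5.367, Epsilon 2.818, Zeta 11.731.
Rounding down gives 9, 3, 12, 5, 2, 11 = 42 seats, so the divisor must be adjusted.
With modified divisor 7200: modified quotas Alpha 9.881, Beta 3.276, Gamma 13.742, Delta 5.756, Epsilon 3.022, Zeta 12.580.
Rounding down: Alpha 9, Beta 3, Gamma 13, Delta 5, Epsilon 3, Zeta 12 (total 45).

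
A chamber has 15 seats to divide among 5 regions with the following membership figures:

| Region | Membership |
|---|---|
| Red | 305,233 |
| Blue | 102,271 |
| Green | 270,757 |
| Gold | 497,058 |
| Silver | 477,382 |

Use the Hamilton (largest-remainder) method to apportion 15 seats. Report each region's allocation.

Standard divisor: 1652701 ÷ 15 ≈ 110180.067.
Standard quotas: Red 2.7703, Blue 0.9282, Green 2.4574, Gold 4.5113, Silver 4.3327.
Lower quotas: Red 2, Blue 0, Green 2, Gold 4, Silver 4 (sum 12, leaving 3 seats).
Remainders in descending order: Blue 0.9282, Red 0.7703, Gold 0.5113, Green 0.4574, Silver 0.3327.
Largest remainders: Blue, Red, Gold receive the extra seats.

Red 3, Blue 1, Green 2, Gold 5, Silver 4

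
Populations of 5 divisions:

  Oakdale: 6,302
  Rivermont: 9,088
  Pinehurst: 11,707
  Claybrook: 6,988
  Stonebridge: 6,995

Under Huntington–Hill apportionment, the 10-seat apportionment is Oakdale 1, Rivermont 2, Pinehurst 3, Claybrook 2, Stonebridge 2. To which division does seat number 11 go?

Oakdale

Priority for the next seat is population ÷ (√(s·(s+1))).
Priorities: Oakdale 4456.187, Rivermont 3710.160, Pinehurst 3379.520, Claybrook 2852.839, Stonebridge 2855.697.
Highest priority: Oakdale.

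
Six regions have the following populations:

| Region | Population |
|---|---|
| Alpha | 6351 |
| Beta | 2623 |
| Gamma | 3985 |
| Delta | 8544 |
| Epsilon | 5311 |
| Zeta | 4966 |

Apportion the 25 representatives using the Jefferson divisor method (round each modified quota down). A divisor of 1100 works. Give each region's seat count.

With modified divisor 1100: modified quotas Alpha 5.774, Beta 2.385, Gamma 3.623, Delta 7.767, Epsilon 4.828, Zeta 4.515.
Rounding down: Alpha 5, Beta 2, Gamma 3, Delta 7, Epsilon 4, Zeta 4 (total 25).

Alpha: 5, Beta: 2, Gamma: 3, Delta: 7, Epsilon: 4, Zeta: 4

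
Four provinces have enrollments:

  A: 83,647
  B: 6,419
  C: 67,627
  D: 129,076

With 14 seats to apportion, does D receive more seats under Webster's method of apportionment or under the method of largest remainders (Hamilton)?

Webster: A 4, B 0, C 3, D 7.
Hamilton: A 4, B 1, C 3, D 6.
D gets 7 under Webster and 6 under Hamilton.

Webster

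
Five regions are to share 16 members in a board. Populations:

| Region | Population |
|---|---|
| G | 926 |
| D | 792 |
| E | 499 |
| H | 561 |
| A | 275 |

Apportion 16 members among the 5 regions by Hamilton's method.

The standard divisor is 3053/16 ≈ 190.812.
Standard quotas: G 4.853, D 4.151, E 2.615, H 2.940, A 1.441.
Lower quotas: G 4, D 4, E 2, H 2, A 1 (sum 13, leaving 3 seats).
Remainders in descending order: H 0.940, G 0.853, E 0.615, A 0.441, D 0.151.
Largest remainders: H, G, E receive the extra seats.

G 5, D 4, E 3, H 3, A 1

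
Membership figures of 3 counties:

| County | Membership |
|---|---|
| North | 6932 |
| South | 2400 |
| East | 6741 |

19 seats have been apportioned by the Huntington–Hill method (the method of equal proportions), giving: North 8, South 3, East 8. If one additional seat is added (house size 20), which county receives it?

North

Priority for the next seat is population ÷ (√(s·(s+1))).
Priorities: North 816.944, South 692.820, East 794.434.
Highest priority: North.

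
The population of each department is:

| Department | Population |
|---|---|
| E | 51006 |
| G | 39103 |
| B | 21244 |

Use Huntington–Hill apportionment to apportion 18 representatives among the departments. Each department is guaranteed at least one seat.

E 8, G 6, B 4

With divisor 6083: modified quotas E 8.385, G 6.428, B 3.492.
Geometric-mean thresholds: E √(8·9)=8.485, G √(6·7)=6.481, B √(3·4)=3.464.
Each quota rounded against its threshold gives E 8, G 6, B 4 (total 18).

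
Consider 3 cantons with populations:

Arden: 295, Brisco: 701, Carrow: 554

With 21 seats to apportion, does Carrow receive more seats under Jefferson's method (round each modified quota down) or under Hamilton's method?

Jefferson: Arden 4, Brisco 10, Carrow 7.
Hamilton: Arden 4, Brisco 9, Carrow 8.
Carrow gets 7 under Jefferson and 8 under Hamilton.

Hamilton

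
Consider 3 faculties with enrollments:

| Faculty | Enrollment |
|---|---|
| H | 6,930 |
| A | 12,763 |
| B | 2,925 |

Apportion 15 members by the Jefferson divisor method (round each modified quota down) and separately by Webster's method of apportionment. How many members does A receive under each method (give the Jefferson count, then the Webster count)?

9 and 8

Jefferson: H 4, A 9, B 2.
Webster: H 5, A 8, B 2.
A gets 9 under Jefferson and 8 under Webster.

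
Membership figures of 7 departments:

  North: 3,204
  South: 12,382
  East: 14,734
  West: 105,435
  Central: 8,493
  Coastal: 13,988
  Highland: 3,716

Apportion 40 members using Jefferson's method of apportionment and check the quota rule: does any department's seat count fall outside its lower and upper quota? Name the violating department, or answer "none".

West

Standard quotas: North 0.791, South 3.058, East 3.639, West 26.041, Central 2.098, Coastal 3.455, Highland 0.918.
Jefferson allocation: North 0, South 3, East 3, West 28, Central 2, Coastal 3, Highland 1.
West has quota 26.041 (lower 26, upper 27) but receives 28 — outside the quota interval.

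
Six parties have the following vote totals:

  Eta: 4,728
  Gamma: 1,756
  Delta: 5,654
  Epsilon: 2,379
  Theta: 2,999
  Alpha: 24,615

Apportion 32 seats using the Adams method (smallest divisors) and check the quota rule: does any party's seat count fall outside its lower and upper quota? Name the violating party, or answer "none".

Standard quotas: Eta 3.591, Gamma 1.334, Delta 4.294, Epsilon 1.807, Theta 2.278, Alpha 18.696.
Adams allocation: Eta 4, Gamma 2, Delta 4, Epsilon 2, Theta 3, Alpha 17.
Alpha has quota 18.696 (lower 18, upper 19) but receives 17 — outside the quota interval.

Alpha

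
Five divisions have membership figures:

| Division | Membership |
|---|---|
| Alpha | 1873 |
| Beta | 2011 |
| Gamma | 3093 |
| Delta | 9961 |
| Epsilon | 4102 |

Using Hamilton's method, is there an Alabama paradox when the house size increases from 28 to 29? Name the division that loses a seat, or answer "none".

At 28 seats: Alpha 3, Beta 3, Gamma 4, Delta 13, Epsilon 5.
At 29 seats: Alpha 2, Beta 3, Gamma 4, Delta 14, Epsilon 6.
Alpha drops from 3 to 2.

Alpha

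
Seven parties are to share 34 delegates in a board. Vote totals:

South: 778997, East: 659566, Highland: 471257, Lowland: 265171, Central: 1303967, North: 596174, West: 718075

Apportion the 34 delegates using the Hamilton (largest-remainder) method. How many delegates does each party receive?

Total 4793207; standard divisor 4793207/34 ≈ 140976.676.
Standard quotas: South 5.5257, East 4.6785, Highland 3.3428, Lowland 1.8810, Central 9.2495, North 4.2289, West 5.0936.
Lower quotas: South 5, East 4, Highland 3, Lowland 1, Central 9, North 4, West 5 (sum 31, leaving 3 seats).
Remainders in descending order: Lowland 0.8810, East 0.6785, South 0.5257, Highland 0.3428, Central 0.2495, North 0.2289, West 0.0936.
The surplus seats go to Lowland, East, South.

South=6, East=5, Highland=3, Lowland=2, Central=9, North=4, West=5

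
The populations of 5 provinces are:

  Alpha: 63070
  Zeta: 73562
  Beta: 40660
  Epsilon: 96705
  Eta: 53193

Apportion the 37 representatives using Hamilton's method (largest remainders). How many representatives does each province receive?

Alpha 7, Zeta 8, Beta 5, Epsilon 11, Eta 6

Total 327190; standard divisor 327190/37 ≈ 8842.973.
Standard quotas: Alpha 7.1322, Zeta 8.3187, Beta 4.5980, Epsilon 10.9358, Eta 6.0153.
Lower quotas: Alpha 7, Zeta 8, Beta 4, Epsilon 10, Eta 6 (sum 35, leaving 2 seats).
Remainders in descending order: Epsilon 0.9358, Beta 0.5980, Zeta 0.3187, Alpha 0.1322, Eta 0.0153.
The surplus seats go to Epsilon, Beta.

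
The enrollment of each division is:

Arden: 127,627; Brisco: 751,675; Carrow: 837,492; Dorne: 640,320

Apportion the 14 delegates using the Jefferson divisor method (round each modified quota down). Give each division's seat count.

Arden 0, Brisco 5, Carrow 5, Dorne 4

Standard divisor 2357114/14 ≈ 168365.286; standard quotas: Arden 0.758, Brisco 4.465, Carrow 4.974, Dorne 3.803.
Rounding down gives 0, 4, 4, 3 = 11 seats, so the divisor must be adjusted.
With modified divisor 145000: modified quotas Arden 0.880, Brisco 5.184, Carrow 5.776, Dorne 4.416.
Rounding down: Arden 0, Brisco 5, Carrow 5, Dorne 4 (total 14).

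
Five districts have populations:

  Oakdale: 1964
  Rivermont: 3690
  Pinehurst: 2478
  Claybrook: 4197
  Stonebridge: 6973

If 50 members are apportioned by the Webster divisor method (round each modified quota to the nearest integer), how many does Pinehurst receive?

6

Standard divisor 19302/50 ≈ 386.04; standard quotas: Oakdale 5.088, Rivermont 9.559, Pinehurst 6.419, Claybrook 10.872, Stonebridge 18.063.
Rounding to the nearest integer gives Oakdale 5, Rivermont 10, Pinehurst 6, Claybrook 11, Stonebridge 18 — total 50, matching the house size, so no adjustment is needed.
Pinehurst receives 6.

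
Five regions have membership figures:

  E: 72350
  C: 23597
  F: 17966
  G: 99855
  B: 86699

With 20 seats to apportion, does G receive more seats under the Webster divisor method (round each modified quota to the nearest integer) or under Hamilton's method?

Webster: E 5, C 2, F 1, G 6, B 6.
Hamilton: E 5, C 1, F 1, G 7, B 6.
G gets 6 under Webster and 7 under Hamilton.

Hamilton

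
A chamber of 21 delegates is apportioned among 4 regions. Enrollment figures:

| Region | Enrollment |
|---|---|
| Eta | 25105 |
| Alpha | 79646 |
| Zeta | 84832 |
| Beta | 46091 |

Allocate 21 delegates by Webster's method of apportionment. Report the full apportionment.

Eta 2, Alpha 7, Zeta 8, Beta 4

Standard divisor 235674/21 ≈ 11222.571; standard quotas: Eta 2.237, Alpha 7.097, Zeta 7.559, Beta 4.107.
Rounding to the nearest integer gives Eta 2, Alpha 7, Zeta 8, Beta 4 — total 21, matching the house size, so no adjustment is needed.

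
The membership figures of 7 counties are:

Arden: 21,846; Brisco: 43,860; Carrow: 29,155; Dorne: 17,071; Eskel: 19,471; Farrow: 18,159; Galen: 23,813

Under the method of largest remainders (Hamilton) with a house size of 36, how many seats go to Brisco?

9

The standard divisor is 173375/36 ≈ 4815.972.
Standard quotas: Arden 4.5362, Brisco 9.1072, Carrow 6.0538, Dorne 3.5447, Eskel 4.0430, Farrow 3.7706, Galen 4.9446.
Lower quotas: Arden 4, Brisco 9, Carrow 6, Dorne 3, Eskel 4, Farrow 3, Galen 4 (sum 33, leaving 3 seats).
Remainders in descending order: Galen 0.9446, Farrow 0.7706, Dorne 0.5447, Arden 0.5362, Brisco 0.1072, Carrow 0.0538, Eskel 0.0430.
Largest remainders: Galen, Farrow, Dorne receive the extra seats.
Brisco receives 9.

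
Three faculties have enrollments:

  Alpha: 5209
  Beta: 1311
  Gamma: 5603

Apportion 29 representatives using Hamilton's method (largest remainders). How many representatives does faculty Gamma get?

The standard divisor is 12123/29 ≈ 418.034.
Standard quotas: Alpha 12.4607, Beta 3.1361, Gamma 13.4032.
Lower quotas: Alpha 12, Beta 3, Gamma 13 (sum 28, leaving 1 seat).
Remainders in descending order: Alpha 0.4607, Gamma 0.4032, Beta 0.1361.
The surplus seat goes to Alpha.
Gamma receives 13.

13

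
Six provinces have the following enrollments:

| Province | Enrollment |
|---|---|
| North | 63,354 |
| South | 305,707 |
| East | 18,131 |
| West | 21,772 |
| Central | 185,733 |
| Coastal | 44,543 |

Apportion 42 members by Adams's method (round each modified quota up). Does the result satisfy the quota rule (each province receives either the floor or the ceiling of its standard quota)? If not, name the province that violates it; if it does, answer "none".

South

Standard quotas: North 4.163, South 20.086, East 1.191, West 1.430, Central 12.203, Coastal 2.927.
Adams allocation: North 4, South 19, East 2, West 2, Central 12, Coastal 3.
South has quota 20.086 (lower 20, upper 21) but receives 19 — outside the quota interval.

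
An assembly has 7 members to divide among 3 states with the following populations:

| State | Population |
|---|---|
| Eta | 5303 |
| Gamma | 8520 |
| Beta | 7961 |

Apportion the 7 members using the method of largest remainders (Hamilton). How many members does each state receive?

Eta 2, Gamma 3, Beta 2

Total 21784; standard divisor 21784/7 = 3112.
Standard quotas: Eta 1.7040, Gamma 2.7378, Beta 2.5582.
Lower quotas: Eta 1, Gamma 2, Beta 2 (sum 5, leaving 2 seats).
Remainders in descending order: Gamma 0.7378, Eta 0.7040, Beta 0.5582.
Largest remainders: Gamma, Eta receive the extra seats.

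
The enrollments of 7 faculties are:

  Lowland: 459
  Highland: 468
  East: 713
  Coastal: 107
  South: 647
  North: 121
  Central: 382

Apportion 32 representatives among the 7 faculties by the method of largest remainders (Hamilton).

Lowland=5, Highland=5, East=8, Coastal=1, South=7, North=2, Central=4

The standard divisor is 2897/32 ≈ 90.531.
Standard quotas: Lowland 5.070, Highland 5.169, East 7.876, Coastal 1.182, South 7.147, North 1.337, Central 4.220.
Lower quotas: Lowland 5, Highland 5, East 7, Coastal 1, South 7, North 1, Central 4 (sum 30, leaving 2 seats).
Remainders in descending order: East 0.876, North 0.337, Central 0.220, Coastal 0.182, Highland 0.169, South 0.147, Lowland 0.070.
Largest remainders: East, North receive the extra seats.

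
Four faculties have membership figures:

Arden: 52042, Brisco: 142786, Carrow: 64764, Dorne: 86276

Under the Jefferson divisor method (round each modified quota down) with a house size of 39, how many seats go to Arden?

Standard divisor 345868/39 ≈ 8868.41; standard quotas: Arden 5.868, Brisco 16.101, Carrow 7.303, Dorne 9.728.
Rounding down gives 5, 16, 7, 9 = 37 seats, so the divisor must be adjusted.
With modified divisor 8500: modified quotas Arden 6.123, Brisco 16.798, Carrow 7.619, Dorne 10.150.
Rounding down: Arden 6, Brisco 16, Carrow 7, Dorne 10 (total 39).
Arden receives 6.

6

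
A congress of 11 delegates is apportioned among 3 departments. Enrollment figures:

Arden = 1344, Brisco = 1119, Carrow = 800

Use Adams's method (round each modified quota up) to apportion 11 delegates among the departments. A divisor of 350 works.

With modified divisor 350: modified quotas Arden 3.840, Brisco 3.197, Carrow 2.286.
Rounding up: Arden 4, Brisco 4, Carrow 3 (total 11).

Arden: 4, Brisco: 4, Carrow: 3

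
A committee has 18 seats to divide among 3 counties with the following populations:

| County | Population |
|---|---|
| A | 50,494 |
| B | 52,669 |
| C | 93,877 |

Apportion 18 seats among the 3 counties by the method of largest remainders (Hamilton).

A: 5, B: 5, C: 8

Standard divisor: 197040 ÷ 18 ≈ 10946.667.
Standard quotas: A 4.6127, B 4.8114, C 8.5759.
Lower quotas: A 4, B 4, C 8 (sum 16, leaving 2 seats).
Remainders in descending order: B 0.8114, A 0.6127, C 0.5759.
The surplus seats go to B, A.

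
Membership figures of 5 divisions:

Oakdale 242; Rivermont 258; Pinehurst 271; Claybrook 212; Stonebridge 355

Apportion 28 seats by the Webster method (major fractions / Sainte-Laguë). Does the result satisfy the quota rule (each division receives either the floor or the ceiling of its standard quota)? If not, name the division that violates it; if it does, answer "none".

none

Standard quotas: Oakdale 5.064, Rivermont 5.399, Pinehurst 5.671, Claybrook 4.436, Stonebridge 7.429.
Webster allocation: Oakdale 5, Rivermont 5, Pinehurst 6, Claybrook 4, Stonebridge 8.
Every allocation lies between the lower and upper quota.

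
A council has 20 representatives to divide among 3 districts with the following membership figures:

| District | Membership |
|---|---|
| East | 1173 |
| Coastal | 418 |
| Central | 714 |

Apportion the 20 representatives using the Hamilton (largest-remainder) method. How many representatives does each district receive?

East 10, Coastal 4, Central 6

The standard divisor is 2305/20 ≈ 115.25.
Standard quotas: East 10.178, Coastal 3.627, Central 6.195.
Lower quotas: East 10, Coastal 3, Central 6 (sum 19, leaving 1 seat).
Remainders in descending order: Coastal 0.627, Central 0.195, East 0.178.
Largest remainder: Coastal receives the extra seat.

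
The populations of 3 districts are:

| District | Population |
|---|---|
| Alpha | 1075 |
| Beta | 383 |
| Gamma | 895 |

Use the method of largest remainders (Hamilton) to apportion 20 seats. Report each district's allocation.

The standard divisor is 2353/20 ≈ 117.65.
Standard quotas: Alpha 9.137, Beta 3.255, Gamma 7.607.
Lower quotas: Alpha 9, Beta 3, Gamma 7 (sum 19, leaving 1 seat).
Remainders in descending order: Gamma 0.607, Beta 0.255, Alpha 0.137.
Largest remainder: Gamma receives the extra seat.

Alpha 9, Beta 3, Gamma 8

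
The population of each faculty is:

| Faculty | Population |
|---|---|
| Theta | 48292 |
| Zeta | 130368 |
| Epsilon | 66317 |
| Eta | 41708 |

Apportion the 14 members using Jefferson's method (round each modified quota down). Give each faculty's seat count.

Standard divisor 286685/14 ≈ 20477.5; standard quotas: Theta 2.358, Zeta 6.366, Epsilon 3.239, Eta 2.037.
Rounding down gives 2, 6, 3, 2 = 13 seats, so the divisor must be adjusted.
With modified divisor 17600: modified quotas Theta 2.744, Zeta 7.407, Epsilon 3.768, Eta 2.370.
Rounding down: Theta 2, Zeta 7, Epsilon 3, Eta 2 (total 14).

Theta=2, Zeta=7, Epsilon=3, Eta=2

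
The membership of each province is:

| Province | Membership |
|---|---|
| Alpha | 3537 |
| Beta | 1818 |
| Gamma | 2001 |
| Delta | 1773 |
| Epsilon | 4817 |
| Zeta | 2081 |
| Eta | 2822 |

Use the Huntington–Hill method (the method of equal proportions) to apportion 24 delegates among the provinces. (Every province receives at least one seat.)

With divisor 803: modified quotas Alpha 4.405, Beta 2.264, Gamma 2.492, Delta 2.208, Epsilon 5.999, Zeta 2.592, Eta 3.514.
Geometric-mean thresholds: Alpha √(4·5)=4.472, Beta √(2·3)=2.449, Gamma √(2·3)=2.449, Delta √(2·3)=2.449, Epsilon √(5·6)=5.477, Zeta √(2·3)=2.449, Eta √(3·4)=3.464.
Each quota rounded against its threshold gives Alpha 4, Beta 2, Gamma 3, Delta 2, Epsilon 6, Zeta 3, Eta 4 (total 24).

Alpha 4, Beta 2, Gamma 3, Delta 2, Epsilon 6, Zeta 3, Eta 4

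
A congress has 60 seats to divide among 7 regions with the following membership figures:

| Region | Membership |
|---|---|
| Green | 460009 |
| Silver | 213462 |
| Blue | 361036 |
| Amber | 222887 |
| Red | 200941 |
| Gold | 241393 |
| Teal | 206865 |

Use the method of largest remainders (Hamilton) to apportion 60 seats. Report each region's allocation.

Standard divisor: 1906593 ÷ 60 ≈ 31776.55.
Standard quotas: Green 14.4764, Silver 6.7176, Blue 11.3617, Amber 7.0142, Red 6.3236, Gold 7.5966, Teal 6.5100.
Lower quotas: Green 14, Silver 6, Blue 11, Amber 7, Red 6, Gold 7, Teal 6 (sum 57, leaving 3 seats).
Remainders in descending order: Silver 0.7176, Gold 0.5966, Teal 0.5100, Green 0.4764, Blue 0.3617, Red 0.3236, Amber 0.0142.
Largest remainders: Silver, Gold, Teal receive the extra seats.

Green: 14, Silver: 7, Blue: 11, Amber: 7, Red: 6, Gold: 8, Teal: 7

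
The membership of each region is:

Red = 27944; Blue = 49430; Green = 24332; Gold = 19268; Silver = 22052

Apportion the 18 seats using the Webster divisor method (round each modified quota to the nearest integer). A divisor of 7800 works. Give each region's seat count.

Red 4, Blue 6, Green 3, Gold 2, Silver 3

With modified divisor 7800: modified quotas Red 3.583, Blue 6.337, Green 3.119, Gold 2.470, Silver 2.827.
Rounding to the nearest integer: Red 4, Blue 6, Green 3, Gold 2, Silver 3 (total 18).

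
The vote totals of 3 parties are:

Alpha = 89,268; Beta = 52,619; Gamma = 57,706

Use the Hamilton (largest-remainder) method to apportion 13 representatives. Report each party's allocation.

Total 199593; standard divisor 199593/13 ≈ 15353.308.
Standard quotas: Alpha 5.8143, Beta 3.4272, Gamma 3.7585.
Lower quotas: Alpha 5, Beta 3, Gamma 3 (sum 11, leaving 2 seats).
Remainders in descending order: Alpha 0.8143, Gamma 0.7585, Beta 0.4272.
Largest remainders: Alpha, Gamma receive the extra seats.

Alpha 6, Beta 3, Gamma 4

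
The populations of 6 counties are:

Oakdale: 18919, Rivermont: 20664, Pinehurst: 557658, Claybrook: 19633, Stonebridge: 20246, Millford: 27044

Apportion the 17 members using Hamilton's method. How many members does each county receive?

Oakdale 0, Rivermont 1, Pinehurst 14, Claybrook 0, Stonebridge 1, Millford 1

Total 664164; standard divisor 664164/17 ≈ 39068.471.
Standard quotas: Oakdale 0.4843, Rivermont 0.5289, Pinehurst 14.2739, Claybrook 0.5025, Stonebridge 0.5182, Millford 0.6922.
Lower quotas: Oakdale 0, Rivermont 0, Pinehurst 14, Claybrook 0, Stonebridge 0, Millford 0 (sum 14, leaving 3 seats).
Remainders in descending order: Millford 0.6922, Rivermont 0.5289, Stonebridge 0.5182, Claybrook 0.5025, Oakdale 0.4843, Pinehurst 0.2739.
Largest remainders: Millford, Rivermont, Stonebridge receive the extra seats.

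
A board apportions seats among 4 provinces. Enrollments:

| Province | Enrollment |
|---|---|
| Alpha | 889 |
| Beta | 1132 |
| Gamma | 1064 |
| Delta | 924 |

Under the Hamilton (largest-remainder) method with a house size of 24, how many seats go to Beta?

7

Total 4009; standard divisor 4009/24 ≈ 167.042.
Standard quotas: Alpha 5.322, Beta 6.777, Gamma 6.370, Delta 5.532.
Lower quotas: Alpha 5, Beta 6, Gamma 6, Delta 5 (sum 22, leaving 2 seats).
Remainders in descending order: Beta 0.777, Delta 0.532, Gamma 0.370, Alpha 0.322.
The surplus seats go to Beta, Delta.
Beta receives 7.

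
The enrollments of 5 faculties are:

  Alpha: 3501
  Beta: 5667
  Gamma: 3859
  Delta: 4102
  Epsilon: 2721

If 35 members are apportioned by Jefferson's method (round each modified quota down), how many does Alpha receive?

Standard divisor 19850/35 ≈ 567.143; standard quotas: Alpha 6.173, Beta 9.992, Gamma 6.804, Delta 7.233, Epsilon 4.798.
Rounding down gives 6, 9, 6, 7, 4 = 32 seats, so the divisor must be adjusted.
With modified divisor 530: modified quotas Alpha 6.606, Beta 10.692, Gamma 7.281, Delta 7.740, Epsilon 5.134.
Rounding down: Alpha 6, Beta 10, Gamma 7, Delta 7, Epsilon 5 (total 35).
Alpha receives 6.

6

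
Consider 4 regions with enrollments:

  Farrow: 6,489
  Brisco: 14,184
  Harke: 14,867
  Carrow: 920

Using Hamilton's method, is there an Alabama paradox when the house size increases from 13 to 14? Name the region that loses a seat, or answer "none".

At 13 seats: Farrow 2, Brisco 5, Harke 5, Carrow 1.
At 14 seats: Farrow 3, Brisco 5, Harke 6, Carrow 0.
Carrow drops from 1 to 0.

Carrow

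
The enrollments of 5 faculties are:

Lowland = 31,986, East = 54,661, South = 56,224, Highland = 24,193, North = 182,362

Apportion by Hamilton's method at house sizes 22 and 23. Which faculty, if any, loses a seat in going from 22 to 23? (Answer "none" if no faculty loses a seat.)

Highland

At 22 seats: Lowland 2, East 3, South 4, Highland 2, North 11.
At 23 seats: Lowland 2, East 4, South 4, Highland 1, North 12.
Highland drops from 2 to 1.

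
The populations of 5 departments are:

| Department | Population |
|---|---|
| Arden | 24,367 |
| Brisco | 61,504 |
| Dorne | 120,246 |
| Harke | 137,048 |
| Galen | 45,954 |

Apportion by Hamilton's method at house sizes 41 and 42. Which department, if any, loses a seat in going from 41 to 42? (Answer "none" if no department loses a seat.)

Arden

At 41 seats: Arden 3, Brisco 6, Dorne 13, Harke 14, Galen 5.
At 42 seats: Arden 2, Brisco 7, Dorne 13, Harke 15, Galen 5.
Arden drops from 3 to 2.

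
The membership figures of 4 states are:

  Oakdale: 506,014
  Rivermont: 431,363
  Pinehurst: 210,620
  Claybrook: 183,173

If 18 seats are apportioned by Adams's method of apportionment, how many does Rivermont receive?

6

Standard divisor 1331170/18 ≈ 73953.889; standard quotas: Oakdale 6.842, Rivermont 5.833, Pinehurst 2.848, Claybrook 2.477.
Rounding up gives 7, 6, 3, 3 = 19 seats, so the divisor must be adjusted.
With modified divisor 85300: modified quotas Oakdale 5.932, Rivermont 5.057, Pinehurst 2.469, Claybrook 2.147.
Rounding up: Oakdale 6, Rivermont 6, Pinehurst 3, Claybrook 3 (total 18).
Rivermont receives 6.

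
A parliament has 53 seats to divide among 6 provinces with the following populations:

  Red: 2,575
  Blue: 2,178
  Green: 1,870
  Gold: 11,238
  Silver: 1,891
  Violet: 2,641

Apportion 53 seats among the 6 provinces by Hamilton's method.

Total 22393; standard divisor 22393/53 ≈ 422.509.
Standard quotas: Red 6.0945, Blue 5.1549, Green 4.4259, Gold 26.5982, Silver 4.4756, Violet 6.2507.
Lower quotas: Red 6, Blue 5, Green 4, Gold 26, Silver 4, Violet 6 (sum 51, leaving 2 seats).
Remainders in descending order: Gold 0.5982, Silver 0.4756, Green 0.4259, Violet 0.2507, Blue 0.1549, Red 0.0945.
The surplus seats go to Gold, Silver.

Red 6, Blue 5, Green 4, Gold 27, Silver 5, Violet 6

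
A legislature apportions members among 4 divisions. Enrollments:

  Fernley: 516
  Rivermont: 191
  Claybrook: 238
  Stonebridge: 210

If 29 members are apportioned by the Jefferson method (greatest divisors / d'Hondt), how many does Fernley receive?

Standard divisor 1155/29 ≈ 39.828; standard quotas: Fernley 12.956, Rivermont 4.796, Claybrook 5.976, Stonebridge 5.273.
Rounding down gives 12, 4, 5, 5 = 26 seats, so the divisor must be adjusted.
With modified divisor 38: modified quotas Fernley 13.579, Rivermont 5.026, Claybrook 6.263, Stonebridge 5.526.
Rounding down: Fernley 13, Rivermont 5, Claybrook 6, Stonebridge 5 (total 29).
Fernley receives 13.

13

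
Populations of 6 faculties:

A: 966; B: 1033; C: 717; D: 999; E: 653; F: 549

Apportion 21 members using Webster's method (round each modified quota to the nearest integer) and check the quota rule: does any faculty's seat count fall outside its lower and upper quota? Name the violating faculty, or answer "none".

Standard quotas: A 4.126, B 4.412, C 3.062, D 4.267, E 2.789, F 2.345.
Webster allocation: A 4, B 5, C 3, D 4, E 3, F 2.
Every allocation lies between the lower and upper quota.

none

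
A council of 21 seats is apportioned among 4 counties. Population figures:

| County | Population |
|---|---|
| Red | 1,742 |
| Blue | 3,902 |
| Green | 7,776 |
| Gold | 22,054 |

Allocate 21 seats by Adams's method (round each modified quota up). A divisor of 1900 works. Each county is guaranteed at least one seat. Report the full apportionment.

With modified divisor 1900: modified quotas Red 0.917, Blue 2.054, Green 4.093, Gold 11.607.
Rounding up: Red 1, Blue 3, Green 5, Gold 12 (total 21).

Red 1, Blue 3, Green 5, Gold 12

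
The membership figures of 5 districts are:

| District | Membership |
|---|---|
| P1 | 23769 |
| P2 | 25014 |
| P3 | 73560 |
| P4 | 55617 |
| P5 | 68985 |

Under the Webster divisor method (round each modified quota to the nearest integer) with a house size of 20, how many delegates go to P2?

Standard divisor 246945/20 ≈ 12347.25; standard quotas: P1 1.925, P2 2.026, P3 5.958, P4 4.504, P5 5.587.
Rounding to the nearest integer gives 2, 2, 6, 5, 6 = 21 seats, so the divisor must be adjusted.
With modified divisor 12450: modified quotas P1 1.909, P2 2.009, P3 5.908, P4 4.467, P5 5.541.
Rounding to the nearest integer: P1 2, P2 2, P3 6, P4 4, P5 6 (total 20).
P2 receives 2.

2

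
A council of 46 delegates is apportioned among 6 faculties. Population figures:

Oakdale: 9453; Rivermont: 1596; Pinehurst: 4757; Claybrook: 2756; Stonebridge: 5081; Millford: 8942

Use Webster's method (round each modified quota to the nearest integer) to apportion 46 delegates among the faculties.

Standard divisor 32585/46 ≈ 708.37; standard quotas: Oakdale 13.345, Rivermont 2.253, Pinehurst 6.715, Claybrook 3.891, Stonebridge 7.173, Millford 12.623.
Rounding to the nearest integer gives Oakdale 13, Rivermont 2, Pinehurst 7, Claybrook 4, Stonebridge 7, Millford 13 — total 46, matching the house size, so no adjustment is needed.

Oakdale 13, Rivermont 2, Pinehurst 7, Claybrook 4, Stonebridge 7, Millford 13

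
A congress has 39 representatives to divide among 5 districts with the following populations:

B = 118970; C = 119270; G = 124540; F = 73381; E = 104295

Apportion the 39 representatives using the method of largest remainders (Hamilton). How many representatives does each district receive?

B 9, C 9, G 9, F 5, E 7

The standard divisor is 540456/39 ≈ 13857.846.
Standard quotas: B 8.5850, C 8.6067, G 8.9870, F 5.2953, E 7.5261.
Lower quotas: B 8, C 8, G 8, F 5, E 7 (sum 36, leaving 3 seats).
Remainders in descending order: G 0.9870, C 0.6067, B 0.5850, E 0.5261, F 0.2953.
Largest remainders: G, C, B receive the extra seats.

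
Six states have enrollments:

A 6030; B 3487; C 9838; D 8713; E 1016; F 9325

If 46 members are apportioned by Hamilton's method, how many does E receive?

1

Total 38409; standard divisor 38409/46 ≈ 834.978.
Standard quotas: A 7.2217, B 4.1762, C 11.7823, D 10.4350, E 1.2168, F 11.1680.
Lower quotas: A 7, B 4, C 11, D 10, E 1, F 11 (sum 44, leaving 2 seats).
Remainders in descending order: C 0.7823, D 0.4350, A 0.2217, E 0.2168, B 0.1762, F 0.1680.
Largest remainders: C, D receive the extra seats.
E receives 1.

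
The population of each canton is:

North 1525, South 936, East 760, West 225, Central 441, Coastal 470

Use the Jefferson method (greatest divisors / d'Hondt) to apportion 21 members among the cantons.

North 8; South 4; East 4; West 1; Central 2; Coastal 2

Standard divisor 4357/21 ≈ 207.476; standard quotas: North 7.350, South 4.511, East 3.663, West 1.084, Central 2.126, Coastal 2.265.
Rounding down gives 7, 4, 3, 1, 2, 2 = 19 seats, so the divisor must be adjusted.
With modified divisor 189: modified quotas North 8.069, South 4.952, East 4.021, West 1.190, Central 2.333, Coastal 2.487.
Rounding down: North 8, South 4, East 4, West 1, Central 2, Coastal 2 (total 21).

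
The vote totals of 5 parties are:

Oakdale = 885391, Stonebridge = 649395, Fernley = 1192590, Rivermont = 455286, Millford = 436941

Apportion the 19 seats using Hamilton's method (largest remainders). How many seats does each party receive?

Standard divisor: 3619603 ÷ 19 ≈ 190505.421.
Standard quotas: Oakdale 4.6476, Stonebridge 3.4088, Fernley 6.2601, Rivermont 2.3899, Millford 2.2936.
Lower quotas: Oakdale 4, Stonebridge 3, Fernley 6, Rivermont 2, Millford 2 (sum 17, leaving 2 seats).
Remainders in descending order: Oakdale 0.6476, Stonebridge 0.4088, Rivermont 0.3899, Millford 0.2936, Fernley 0.2601.
Largest remainders: Oakdale, Stonebridge receive the extra seats.

Oakdale 5, Stonebridge 4, Fernley 6, Rivermont 2, Millford 2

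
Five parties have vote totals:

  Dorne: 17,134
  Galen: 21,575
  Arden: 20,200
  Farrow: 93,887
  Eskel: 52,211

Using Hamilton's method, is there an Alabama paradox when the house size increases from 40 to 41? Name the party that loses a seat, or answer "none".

At 40 seats: Dorne 4, Galen 4, Arden 4, Farrow 18, Eskel 10.
At 41 seats: Dorne 3, Galen 4, Arden 4, Farrow 19, Eskel 11.
Dorne drops from 4 to 3.

Dorne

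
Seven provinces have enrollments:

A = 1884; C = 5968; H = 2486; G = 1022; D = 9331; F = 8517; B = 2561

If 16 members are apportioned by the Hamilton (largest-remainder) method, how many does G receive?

Total 31769; standard divisor 31769/16 ≈ 1985.562.
Standard quotas: A 0.9488, C 3.0057, H 1.2520, G 0.5147, D 4.6994, F 4.2895, B 1.2898.
Lower quotas: A 0, C 3, H 1, G 0, D 4, F 4, B 1 (sum 13, leaving 3 seats).
Remainders in descending order: A 0.9488, D 0.6994, G 0.5147, B 0.2898, F 0.2895, H 0.2520, C 0.0057.
The surplus seats go to A, D, G.
G receives 1.

1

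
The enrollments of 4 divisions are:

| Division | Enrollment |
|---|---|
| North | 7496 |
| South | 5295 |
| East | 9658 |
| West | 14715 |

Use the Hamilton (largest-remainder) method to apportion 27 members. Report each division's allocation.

North: 5, South: 4, East: 7, West: 11

Standard divisor: 37164 ÷ 27 ≈ 1376.444.
Standard quotas: North 5.4459, South 3.8469, East 7.0166, West 10.6906.
Lower quotas: North 5, South 3, East 7, West 10 (sum 25, leaving 2 seats).
Remainders in descending order: South 0.8469, West 0.6906, North 0.4459, East 0.0166.
Largest remainders: South, West receive the extra seats.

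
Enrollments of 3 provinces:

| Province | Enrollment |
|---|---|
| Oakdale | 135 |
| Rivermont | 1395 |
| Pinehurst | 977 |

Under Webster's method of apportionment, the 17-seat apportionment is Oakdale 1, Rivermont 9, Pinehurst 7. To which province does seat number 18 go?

Priority for the next seat is population ÷ (current seats + 0.5).
Priorities: Oakdale 90.000, Rivermont 146.842, Pinehurst 130.267.
Highest priority: Rivermont.

Rivermont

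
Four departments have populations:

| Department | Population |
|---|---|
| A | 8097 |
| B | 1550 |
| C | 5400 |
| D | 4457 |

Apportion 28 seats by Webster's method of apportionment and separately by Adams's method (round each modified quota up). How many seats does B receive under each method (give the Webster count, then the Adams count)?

Webster: A 12, B 2, C 8, D 6.
Adams: A 11, B 3, C 8, D 6.
B gets 2 under Webster and 3 under Adams.

2 and 3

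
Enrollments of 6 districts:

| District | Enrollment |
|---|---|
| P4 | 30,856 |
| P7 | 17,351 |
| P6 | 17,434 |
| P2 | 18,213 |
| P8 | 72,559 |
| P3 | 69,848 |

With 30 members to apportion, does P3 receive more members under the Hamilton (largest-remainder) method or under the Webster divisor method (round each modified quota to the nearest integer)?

Hamilton: P4 4, P7 2, P6 2, P2 3, P8 10, P3 9.
Webster: P4 4, P7 2, P6 2, P2 2, P8 10, P3 10.
P3 gets 9 under Hamilton and 10 under Webster.

Webster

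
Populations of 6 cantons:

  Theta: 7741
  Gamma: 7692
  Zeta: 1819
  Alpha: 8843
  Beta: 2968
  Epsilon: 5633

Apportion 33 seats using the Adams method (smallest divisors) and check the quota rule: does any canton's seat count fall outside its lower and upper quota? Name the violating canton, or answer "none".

Standard quotas: Theta 7.363, Gamma 7.316, Zeta 1.730, Alpha 8.411, Beta 2.823, Epsilon 5.358.
Adams allocation: Theta 7, Gamma 7, Zeta 2, Alpha 8, Beta 3, Epsilon 6.
Every allocation lies between the lower and upper quota.

none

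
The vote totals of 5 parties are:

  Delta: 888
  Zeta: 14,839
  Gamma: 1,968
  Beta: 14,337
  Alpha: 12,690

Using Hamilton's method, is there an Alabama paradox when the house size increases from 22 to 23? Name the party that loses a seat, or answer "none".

At 22 seats: Delta 1, Zeta 7, Gamma 1, Beta 7, Alpha 6.
At 23 seats: Delta 0, Zeta 8, Gamma 1, Beta 7, Alpha 7.
Delta drops from 1 to 0.

Delta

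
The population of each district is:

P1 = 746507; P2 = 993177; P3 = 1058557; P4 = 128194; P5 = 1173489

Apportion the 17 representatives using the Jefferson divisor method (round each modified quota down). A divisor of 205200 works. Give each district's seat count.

P1 3; P2 4; P3 5; P4 0; P5 5

With modified divisor 205200: modified quotas P1 3.638, P2 4.840, P3 5.159, P4 0.625, P5 5.719.
Rounding down: P1 3, P2 4, P3 5, P4 0, P5 5 (total 17).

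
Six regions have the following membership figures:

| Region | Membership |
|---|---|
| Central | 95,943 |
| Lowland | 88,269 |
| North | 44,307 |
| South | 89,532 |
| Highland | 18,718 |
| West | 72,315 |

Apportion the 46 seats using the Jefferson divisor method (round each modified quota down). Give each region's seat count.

Central 11; Lowland 10; North 5; South 10; Highland 2; West 8

Standard divisor 409084/46 ≈ 8893.13; standard quotas: Central 10.788, Lowland 9.926, North 4.982, South 10.068, Highland 2.105, West 8.132.
Rounding down gives 10, 9, 4, 10, 2, 8 = 43 seats, so the divisor must be adjusted.
With modified divisor 8400: modified quotas Central 11.422, Lowland 10.508, North 5.275, South 10.659, Highland 2.228, West 8.609.
Rounding down: Central 11, Lowland 10, North 5, South 10, Highland 2, West 8 (total 46).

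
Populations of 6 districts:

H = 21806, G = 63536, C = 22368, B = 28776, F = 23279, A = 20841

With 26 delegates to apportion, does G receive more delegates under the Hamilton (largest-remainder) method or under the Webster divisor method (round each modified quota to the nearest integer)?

Hamilton: H 3, G 9, C 3, B 4, F 4, A 3.
Webster: H 3, G 10, C 3, B 4, F 3, A 3.
G gets 9 under Hamilton and 10 under Webster.

Webster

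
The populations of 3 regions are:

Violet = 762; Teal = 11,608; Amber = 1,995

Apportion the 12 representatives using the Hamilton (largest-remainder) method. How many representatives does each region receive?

Violet 0, Teal 10, Amber 2

Standard divisor: 14365 ÷ 12 ≈ 1197.083.
Standard quotas: Violet 0.6365, Teal 9.6969, Amber 1.6666.
Lower quotas: Violet 0, Teal 9, Amber 1 (sum 10, leaving 2 seats).
Remainders in descending order: Teal 0.6969, Amber 0.6666, Violet 0.6365.
Largest remainders: Teal, Amber receive the extra seats.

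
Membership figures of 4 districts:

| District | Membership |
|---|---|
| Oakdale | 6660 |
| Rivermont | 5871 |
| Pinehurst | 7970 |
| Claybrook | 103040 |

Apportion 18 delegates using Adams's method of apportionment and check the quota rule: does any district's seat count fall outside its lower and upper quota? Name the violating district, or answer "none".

Standard quotas: Oakdale 0.970, Rivermont 0.855, Pinehurst 1.161, Claybrook 15.013.
Adams allocation: Oakdale 1, Rivermont 1, Pinehurst 2, Claybrook 14.
Claybrook has quota 15.013 (lower 15, upper 16) but receives 14 — outside the quota interval.

Claybrook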